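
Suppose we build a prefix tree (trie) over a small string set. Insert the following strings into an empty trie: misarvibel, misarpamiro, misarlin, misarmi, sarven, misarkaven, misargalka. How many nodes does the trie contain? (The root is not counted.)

Count nodes per top-level branch (shared prefixes stored once):
  'm'-branch (misargalka, misarkaven, misarlin, misarmi, misarpamiro, misarvibel): 31 nodes
  's'-branch (sarven): 6 nodes
Sum: 37

37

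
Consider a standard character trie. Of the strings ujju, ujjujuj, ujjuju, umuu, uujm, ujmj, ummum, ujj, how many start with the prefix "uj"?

Filter for entries beginning with "uj":
Matches: "ujj", "ujju", "ujjuju", "ujjujuj", "ujmj"
Count: 5

5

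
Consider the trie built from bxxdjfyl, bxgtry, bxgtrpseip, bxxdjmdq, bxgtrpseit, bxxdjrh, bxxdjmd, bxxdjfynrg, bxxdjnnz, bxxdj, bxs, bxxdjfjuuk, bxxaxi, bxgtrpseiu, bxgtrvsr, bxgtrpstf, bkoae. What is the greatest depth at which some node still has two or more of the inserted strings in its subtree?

9

Equivalently: take the maximum, over all pairs, of their longest common prefix length.
"bxgtrpseip" and "bxgtrpseit" agree on "bxgtrpsei" (9 characters) before diverging; nothing deeper is shared.
Longest shared-prefix length: 9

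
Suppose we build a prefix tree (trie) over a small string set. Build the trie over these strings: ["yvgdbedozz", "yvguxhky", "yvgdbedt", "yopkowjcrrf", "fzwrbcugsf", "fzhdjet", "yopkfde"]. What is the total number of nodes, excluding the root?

44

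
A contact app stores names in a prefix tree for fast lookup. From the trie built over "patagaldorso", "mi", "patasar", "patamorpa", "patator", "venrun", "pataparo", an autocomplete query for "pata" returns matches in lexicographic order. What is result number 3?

Words with prefix "pata", in lexicographic order: "patagaldorso", "patamorpa", "pataparo", "patasar", "patator"
Position 3: pataparo

pataparo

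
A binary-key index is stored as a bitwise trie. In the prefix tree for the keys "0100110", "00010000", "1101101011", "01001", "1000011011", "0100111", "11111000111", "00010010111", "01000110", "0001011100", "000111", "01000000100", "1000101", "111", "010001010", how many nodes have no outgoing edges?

13

A leaf is a node with no children — equivalently, the end of a word that is not a proper prefix of any other stored word.
Those words: "00010000", "00010010111", "0001011100", "000111", "01000000100", "010001010", "01000110", "0100110", "0100111", "1000011011", "1000101", "1101101011", "11111000111"
Leaf count: 13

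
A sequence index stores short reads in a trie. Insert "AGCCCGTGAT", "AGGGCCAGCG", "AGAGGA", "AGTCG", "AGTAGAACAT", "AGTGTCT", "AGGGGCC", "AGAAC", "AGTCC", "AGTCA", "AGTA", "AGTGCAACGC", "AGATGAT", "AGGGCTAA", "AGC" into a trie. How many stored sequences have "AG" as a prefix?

15

Filter for entries beginning with "AG":
Words under "AG": AGAAC, AGAGGA, AGATGAT, AGC, AGCCCGTGAT, AGGGCCAGCG, AGGGCTAA, AGGGGCC, AGTA, AGTAGAACAT, AGTCA, AGTCC, AGTCG, AGTGCAACGC, AGTGTCT
Count: 15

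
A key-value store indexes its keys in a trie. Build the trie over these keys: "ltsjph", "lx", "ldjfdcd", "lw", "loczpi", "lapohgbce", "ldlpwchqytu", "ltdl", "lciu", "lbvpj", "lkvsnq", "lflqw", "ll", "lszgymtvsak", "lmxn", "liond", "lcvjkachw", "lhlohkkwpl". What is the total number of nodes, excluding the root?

For each word, the new-node count is its length minus the longest prefix already in the trie:
  "ltsjph" → 6 new (l, t, s, j, p, h)
  "lx" → prefix "l" already present; 1 new (x)
  "ldjfdcd" → prefix "l" already present; 6 new (d, j, f, d, c, d)
  "lw" → prefix "l" already present; 1 new (w)
  "loczpi" → prefix "l" already present; 5 new (o, c, z, p, i)
  "lapohgbce" → prefix "l" already present; 8 new (a, p, o, h, g, b, c, e)
  "ldlpwchqytu" → prefix "ld" already present; 9 new (l, p, w, c, h, q, y, t, u)
  "ltdl" → prefix "lt" already present; 2 new (d, l)
  "lciu" → prefix "l" already present; 3 new (c, i, u)
  "lbvpj" → prefix "l" already present; 4 new (b, v, p, j)
  "lkvsnq" → prefix "l" already present; 5 new (k, v, s, n, q)
  "lflqw" → prefix "l" already present; 4 new (f, l, q, w)
  "ll" → prefix "l" already present; 1 new (l)
  "lszgymtvsak" → prefix "l" already present; 10 new (s, z, g, y, m, t, v, s, a, k)
  "lmxn" → prefix "l" already present; 3 new (m, x, n)
  "liond" → prefix "l" already present; 4 new (i, o, n, d)
  "lcvjkachw" → prefix "lc" already present; 7 new (v, j, k, a, c, h, w)
  "lhlohkkwpl" → prefix "l" already present; 9 new (h, l, o, h, k, k, w, p, l)
Total nodes = 6 + 1 + 6 + 1 + 5 + 8 + 9 + 2 + 3 + 4 + 5 + 4 + 1 + 10 + 3 + 4 + 7 + 9 = 88

88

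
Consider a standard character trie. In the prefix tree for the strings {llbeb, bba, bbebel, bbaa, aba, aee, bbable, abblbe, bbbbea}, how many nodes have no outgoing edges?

8

A leaf is a node with no children — equivalently, the end of a word that is not a proper prefix of any other stored word.
Those words: "aba", "abblbe", "aee", "bbaa", "bbable", "bbbbea", "bbebel", "llbeb"
Leaf count: 8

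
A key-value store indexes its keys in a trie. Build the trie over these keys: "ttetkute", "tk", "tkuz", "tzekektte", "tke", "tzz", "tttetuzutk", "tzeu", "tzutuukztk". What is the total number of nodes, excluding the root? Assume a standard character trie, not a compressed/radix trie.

38

Count nodes per top-level branch (shared prefixes stored once):
  't'-branch (tk, tke, tkuz, ttetkute, tttetuzutk, tzekektte, tzeu, tzutuukztk, tzz): 38 nodes
Sum: 38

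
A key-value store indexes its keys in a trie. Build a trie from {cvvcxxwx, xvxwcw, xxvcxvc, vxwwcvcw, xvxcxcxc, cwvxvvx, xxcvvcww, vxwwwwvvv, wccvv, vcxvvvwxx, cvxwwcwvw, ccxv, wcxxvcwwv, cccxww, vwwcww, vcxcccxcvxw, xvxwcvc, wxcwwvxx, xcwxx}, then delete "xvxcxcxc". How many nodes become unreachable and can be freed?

Walk "xvxcxcxc" from the leaf back toward the root, removing each node that no remaining word uses.
The suffix "cxcxc" (5 nodes) is used only by "xvxcxcxc"; the node for "xvx" still has the child "w", so pruning stops there.
Nodes removed: 5

5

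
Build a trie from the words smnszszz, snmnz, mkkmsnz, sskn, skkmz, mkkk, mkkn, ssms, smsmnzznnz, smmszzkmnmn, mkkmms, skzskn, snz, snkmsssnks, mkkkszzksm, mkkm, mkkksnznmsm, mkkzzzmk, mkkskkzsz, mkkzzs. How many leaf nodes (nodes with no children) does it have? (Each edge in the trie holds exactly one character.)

18

Leaves are exactly the stored words that no other stored word extends.
Those words: "mkkksnznmsm", "mkkkszzksm", "mkkmms", "mkkmsnz", "mkkn", "mkkskkzsz", "mkkzzs", "mkkzzzmk", "skkmz", "skzskn", "smmszzkmnmn", "smnszszz", "smsmnzznnz", "snkmsssnks", "snmnz", "snz", "sskn", "ssms"
Leaf count: 18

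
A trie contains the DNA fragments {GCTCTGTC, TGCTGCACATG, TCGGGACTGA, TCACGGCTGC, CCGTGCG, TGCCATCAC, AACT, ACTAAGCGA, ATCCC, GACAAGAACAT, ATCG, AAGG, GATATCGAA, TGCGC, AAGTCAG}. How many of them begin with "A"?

Filter for entries beginning with "A":
Words under "A": AACT, AAGG, AAGTCAG, ACTAAGCGA, ATCCC, ATCG
Count: 6

6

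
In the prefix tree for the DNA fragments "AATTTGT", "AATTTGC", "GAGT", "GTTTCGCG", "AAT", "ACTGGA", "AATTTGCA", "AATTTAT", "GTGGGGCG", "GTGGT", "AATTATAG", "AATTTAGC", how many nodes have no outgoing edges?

10

Leaves are exactly the stored words that no other stored word extends.
Those words: "AATTATAG", "AATTTAGC", "AATTTAT", "AATTTGCA", "AATTTGT", "ACTGGA", "GAGT", "GTGGGGCG", "GTGGT", "GTTTCGCG"
Leaf count: 10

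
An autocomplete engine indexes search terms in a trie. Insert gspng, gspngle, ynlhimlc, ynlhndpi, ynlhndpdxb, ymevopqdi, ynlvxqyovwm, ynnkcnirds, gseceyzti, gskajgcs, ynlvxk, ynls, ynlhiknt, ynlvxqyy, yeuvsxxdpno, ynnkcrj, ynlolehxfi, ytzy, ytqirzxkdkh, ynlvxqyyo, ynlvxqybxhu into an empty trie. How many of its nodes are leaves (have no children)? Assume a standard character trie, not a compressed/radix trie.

A leaf is a node with no children — equivalently, the end of a word that is not a proper prefix of any other stored word.
Those words: "gseceyzti", "gskajgcs", "gspngle", "yeuvsxxdpno", "ymevopqdi", "ynlhiknt", "ynlhimlc", "ynlhndpdxb", "ynlhndpi", "ynlolehxfi", "ynls", "ynlvxk", "ynlvxqybxhu", "ynlvxqyovwm", "ynlvxqyyo", "ynnkcnirds", "ynnkcrj", "ytqirzxkdkh", "ytzy"
Leaf count: 19

19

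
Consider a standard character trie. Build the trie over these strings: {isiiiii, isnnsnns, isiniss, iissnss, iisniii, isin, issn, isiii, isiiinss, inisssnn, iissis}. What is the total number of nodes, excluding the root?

41

Insert word by word; a character creates a node only if that edge doesn't already exist:
  "isiiiii" → 7 new (i, s, i, i, i, i, i)
  "isnnsnns" → prefix "is" already present; 6 new (n, n, s, n, n, s)
  "isiniss" → prefix "isi" already present; 4 new (n, i, s, s)
  "iissnss" → prefix "i" already present; 6 new (i, s, s, n, s, s)
  "iisniii" → prefix "iis" already present; 4 new (n, i, i, i)
  "isin" → prefix "isin" already present; 0 new (none)
  "issn" → prefix "is" already present; 2 new (s, n)
  "isiii" → prefix "isiii" already present; 0 new (none)
  "isiiinss" → prefix "isiii" already present; 3 new (n, s, s)
  "inisssnn" → prefix "i" already present; 7 new (n, i, s, s, s, n, n)
  "iissis" → prefix "iiss" already present; 2 new (i, s)
Total nodes = 7 + 6 + 4 + 6 + 4 + 0 + 2 + 0 + 3 + 7 + 2 = 41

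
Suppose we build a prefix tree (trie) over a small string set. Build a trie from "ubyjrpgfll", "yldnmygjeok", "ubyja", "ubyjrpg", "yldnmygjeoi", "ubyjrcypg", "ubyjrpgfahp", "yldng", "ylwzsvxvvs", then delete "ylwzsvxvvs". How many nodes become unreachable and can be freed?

8

After clearing the end-marker at "ylwzsvxvvs", prune upward until reaching a node still needed by another word.
The suffix "wzsvxvvs" (8 nodes) is used only by "ylwzsvxvvs"; the node for "yl" still has the child "d", so pruning stops there.
Nodes removed: 8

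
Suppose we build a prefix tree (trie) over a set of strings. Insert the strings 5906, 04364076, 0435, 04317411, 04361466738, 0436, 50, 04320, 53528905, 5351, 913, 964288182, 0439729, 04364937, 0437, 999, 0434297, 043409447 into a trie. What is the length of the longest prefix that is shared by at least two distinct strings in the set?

5

Equivalently: take the maximum, over all pairs, of their longest common prefix length.
e.g. "04364076" and "04364937" share the prefix "04364" of length 5; no pair shares a longer one.
Longest shared-prefix length: 5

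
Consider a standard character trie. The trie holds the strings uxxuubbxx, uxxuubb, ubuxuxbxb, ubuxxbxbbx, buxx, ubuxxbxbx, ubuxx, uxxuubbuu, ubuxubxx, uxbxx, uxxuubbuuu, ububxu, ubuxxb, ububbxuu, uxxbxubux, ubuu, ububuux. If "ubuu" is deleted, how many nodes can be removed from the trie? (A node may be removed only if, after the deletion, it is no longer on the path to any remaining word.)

1

A node on "ubuu"'s path can go only if nothing else ends at it or branches off below it.
The suffix "u" (1 node) is used only by "ubuu"; the node for "ubu" still has the child "x", so pruning stops there.
Nodes removed: 1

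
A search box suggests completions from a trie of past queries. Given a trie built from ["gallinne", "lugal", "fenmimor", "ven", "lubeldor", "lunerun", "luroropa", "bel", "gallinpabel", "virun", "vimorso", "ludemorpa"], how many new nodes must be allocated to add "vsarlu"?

The longest prefix of "vsarlu" already in the trie is "v" (length 1).
New nodes needed: |"vsarlu"| − 1 = 6 − 1 = 5.

5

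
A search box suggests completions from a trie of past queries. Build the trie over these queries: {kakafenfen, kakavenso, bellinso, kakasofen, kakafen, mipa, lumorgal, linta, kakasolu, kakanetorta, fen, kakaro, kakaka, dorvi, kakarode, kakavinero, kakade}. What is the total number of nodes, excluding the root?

Count nodes per top-level branch (shared prefixes stored once):
  'b'-branch (bellinso): 8 nodes
  'd'-branch (dorvi): 5 nodes
  'f'-branch (fen): 3 nodes
  'k'-branch (kakade, kakafen, kakafenfen, kakaka, kakanetorta, kakaro, kakarode, kakasofen, kakasolu, kakavenso, kakavinero): 42 nodes
  'l'-branch (linta, lumorgal): 12 nodes
  'm'-branch (mipa): 4 nodes
Sum: 74

74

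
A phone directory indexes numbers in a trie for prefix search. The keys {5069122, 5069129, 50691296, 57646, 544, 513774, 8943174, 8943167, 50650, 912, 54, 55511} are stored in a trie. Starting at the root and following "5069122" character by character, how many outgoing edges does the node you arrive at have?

0

The children of the "5069122" node are the distinct next characters among strings starting with "5069122".
No stored string extends past "5069122".
That node has 0 child edges.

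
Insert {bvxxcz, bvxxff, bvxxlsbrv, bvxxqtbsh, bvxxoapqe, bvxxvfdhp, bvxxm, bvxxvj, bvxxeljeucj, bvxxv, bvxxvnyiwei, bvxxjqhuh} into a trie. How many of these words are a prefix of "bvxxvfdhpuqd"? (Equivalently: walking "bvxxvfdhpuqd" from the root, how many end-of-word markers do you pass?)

Traverse "bvxxvfdhpuqd" character by character; count nodes along the way that are marked as word ends.
Prefixes of the query that are stored words: "bvxxv", "bvxxvfdhp"
Count: 2

2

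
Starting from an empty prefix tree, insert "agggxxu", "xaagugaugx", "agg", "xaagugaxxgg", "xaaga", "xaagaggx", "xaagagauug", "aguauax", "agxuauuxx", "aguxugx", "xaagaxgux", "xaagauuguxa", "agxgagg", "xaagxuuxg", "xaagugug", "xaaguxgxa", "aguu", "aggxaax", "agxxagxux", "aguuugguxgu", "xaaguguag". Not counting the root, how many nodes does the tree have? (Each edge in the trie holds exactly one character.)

90

For each word, the new-node count is its length minus the longest prefix already in the trie:
  "agggxxu" → 7 new (a, g, g, g, x, x, u)
  "xaagugaugx" → 10 new (x, a, a, g, u, g, a, u, g, x)
  "agg" → prefix "agg" already present; 0 new (none)
  "xaagugaxxgg" → prefix "xaaguga" already present; 4 new (x, x, g, g)
  "xaaga" → prefix "xaag" already present; 1 new (a)
  "xaagaggx" → prefix "xaaga" already present; 3 new (g, g, x)
  "xaagagauug" → prefix "xaagag" already present; 4 new (a, u, u, g)
  "aguauax" → prefix "ag" already present; 5 new (u, a, u, a, x)
  "agxuauuxx" → prefix "ag" already present; 7 new (x, u, a, u, u, x, x)
  "aguxugx" → prefix "agu" already present; 4 new (x, u, g, x)
  "xaagaxgux" → prefix "xaaga" already present; 4 new (x, g, u, x)
  "xaagauuguxa" → prefix "xaaga" already present; 6 new (u, u, g, u, x, a)
  "agxgagg" → prefix "agx" already present; 4 new (g, a, g, g)
  "xaagxuuxg" → prefix "xaag" already present; 5 new (x, u, u, x, g)
  "xaagugug" → prefix "xaagug" already present; 2 new (u, g)
  "xaaguxgxa" → prefix "xaagu" already present; 4 new (x, g, x, a)
  "aguu" → prefix "agu" already present; 1 new (u)
  "aggxaax" → prefix "agg" already present; 4 new (x, a, a, x)
  "agxxagxux" → prefix "agx" already present; 6 new (x, a, g, x, u, x)
  "aguuugguxgu" → prefix "aguu" already present; 7 new (u, g, g, u, x, g, u)
  "xaaguguag" → prefix "xaagugu" already present; 2 new (a, g)
Total nodes = 7 + 10 + 0 + 4 + 1 + 3 + 4 + 5 + 7 + 4 + 4 + 6 + 4 + 5 + 2 + 4 + 1 + 4 + 6 + 7 + 2 = 90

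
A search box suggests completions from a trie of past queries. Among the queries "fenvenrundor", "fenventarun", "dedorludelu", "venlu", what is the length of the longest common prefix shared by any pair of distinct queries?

6

Equivalently: take the maximum, over all pairs, of their longest common prefix length.
e.g. "fenvenrundor" and "fenventarun" share the prefix "fenven" of length 6; no pair shares a longer one.
Longest shared-prefix length: 6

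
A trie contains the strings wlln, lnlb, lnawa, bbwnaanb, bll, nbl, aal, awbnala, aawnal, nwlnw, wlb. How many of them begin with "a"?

3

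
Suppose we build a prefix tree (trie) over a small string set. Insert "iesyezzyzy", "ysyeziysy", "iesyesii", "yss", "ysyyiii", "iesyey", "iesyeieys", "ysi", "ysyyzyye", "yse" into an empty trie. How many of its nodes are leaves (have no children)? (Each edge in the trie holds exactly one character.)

A leaf is a node with no children — equivalently, the end of a word that is not a proper prefix of any other stored word.
Those words: "iesyeieys", "iesyesii", "iesyey", "iesyezzyzy", "yse", "ysi", "yss", "ysyeziysy", "ysyyiii", "ysyyzyye"
Leaf count: 10

10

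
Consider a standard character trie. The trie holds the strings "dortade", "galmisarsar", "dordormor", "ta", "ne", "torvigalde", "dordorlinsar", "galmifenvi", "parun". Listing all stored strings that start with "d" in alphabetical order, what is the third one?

Filter for "d…" and sort: "dordorlinsar", "dordormor", "dortade"
The 3rd is dortade.

dortade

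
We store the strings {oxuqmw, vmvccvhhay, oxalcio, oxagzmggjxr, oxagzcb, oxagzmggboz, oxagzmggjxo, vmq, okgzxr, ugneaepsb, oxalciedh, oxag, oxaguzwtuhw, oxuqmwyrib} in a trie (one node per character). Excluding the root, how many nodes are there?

Insert word by word; a character creates a node only if that edge doesn't already exist:
  "oxuqmw" → 6 new (o, x, u, q, m, w)
  "vmvccvhhay" → 10 new (v, m, v, c, c, v, h, h, a, y)
  "oxalcio" → prefix "ox" already present; 5 new (a, l, c, i, o)
  "oxagzmggjxr" → prefix "oxa" already present; 8 new (g, z, m, g, g, j, x, r)
  "oxagzcb" → prefix "oxagz" already present; 2 new (c, b)
  "oxagzmggboz" → prefix "oxagzmgg" already present; 3 new (b, o, z)
  "oxagzmggjxo" → prefix "oxagzmggjx" already present; 1 new (o)
  "vmq" → prefix "vm" already present; 1 new (q)
  "okgzxr" → prefix "o" already present; 5 new (k, g, z, x, r)
  "ugneaepsb" → 9 new (u, g, n, e, a, e, p, s, b)
  "oxalciedh" → prefix "oxalci" already present; 3 new (e, d, h)
  "oxag" → prefix "oxag" already present; 0 new (none)
  "oxaguzwtuhw" → prefix "oxag" already present; 7 new (u, z, w, t, u, h, w)
  "oxuqmwyrib" → prefix "oxuqmw" already present; 4 new (y, r, i, b)
Total nodes = 6 + 10 + 5 + 8 + 2 + 3 + 1 + 1 + 5 + 9 + 3 + 0 + 7 + 4 = 64

64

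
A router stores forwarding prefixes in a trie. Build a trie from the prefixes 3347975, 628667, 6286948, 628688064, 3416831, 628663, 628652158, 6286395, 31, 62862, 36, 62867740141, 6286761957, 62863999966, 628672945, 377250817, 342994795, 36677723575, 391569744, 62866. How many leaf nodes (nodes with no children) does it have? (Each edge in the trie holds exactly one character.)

18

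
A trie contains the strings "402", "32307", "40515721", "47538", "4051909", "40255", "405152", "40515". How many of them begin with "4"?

7

Filter for entries beginning with "4":
Matches: "402", "40255", "40515", "405152", "40515721", "4051909", "47538"
Count: 7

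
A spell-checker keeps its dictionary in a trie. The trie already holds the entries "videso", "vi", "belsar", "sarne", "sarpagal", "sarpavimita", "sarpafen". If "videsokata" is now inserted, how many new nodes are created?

4

Walking "videsokata" from the root, the first 6 characters ("videso") follow existing edges; "k" is the first miss.
Each of the 4 remaining characters creates one node.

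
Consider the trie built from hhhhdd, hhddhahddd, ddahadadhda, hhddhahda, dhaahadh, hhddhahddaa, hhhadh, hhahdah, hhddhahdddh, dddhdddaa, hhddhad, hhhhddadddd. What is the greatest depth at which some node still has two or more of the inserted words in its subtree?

10

Equivalently: take the maximum, over all pairs, of their longest common prefix length.
e.g. "hhddhahddd" and "hhddhahdddh" share the prefix "hhddhahddd" of length 10; no pair shares a longer one.
Longest shared-prefix length: 10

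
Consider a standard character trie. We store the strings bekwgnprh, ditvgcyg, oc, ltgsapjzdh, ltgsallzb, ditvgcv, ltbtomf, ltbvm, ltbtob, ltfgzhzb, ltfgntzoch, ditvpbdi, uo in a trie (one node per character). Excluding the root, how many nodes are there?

60

Trace insertions, counting only characters that open a new branch:
  "bekwgnprh" → 9 new (b, e, k, w, g, n, p, r, h)
  "ditvgcyg" → 8 new (d, i, t, v, g, c, y, g)
  "oc" → 2 new (o, c)
  "ltgsapjzdh" → 10 new (l, t, g, s, a, p, j, z, d, h)
  "ltgsallzb" → prefix "ltgsa" already present; 4 new (l, l, z, b)
  "ditvgcv" → prefix "ditvgc" already present; 1 new (v)
  "ltbtomf" → prefix "lt" already present; 5 new (b, t, o, m, f)
  "ltbvm" → prefix "ltb" already present; 2 new (v, m)
  "ltbtob" → prefix "ltbto" already present; 1 new (b)
  "ltfgzhzb" → prefix "lt" already present; 6 new (f, g, z, h, z, b)
  "ltfgntzoch" → prefix "ltfg" already present; 6 new (n, t, z, o, c, h)
  "ditvpbdi" → prefix "ditv" already present; 4 new (p, b, d, i)
  "uo" → 2 new (u, o)
Total nodes = 9 + 8 + 2 + 10 + 4 + 1 + 5 + 2 + 1 + 6 + 6 + 4 + 2 = 60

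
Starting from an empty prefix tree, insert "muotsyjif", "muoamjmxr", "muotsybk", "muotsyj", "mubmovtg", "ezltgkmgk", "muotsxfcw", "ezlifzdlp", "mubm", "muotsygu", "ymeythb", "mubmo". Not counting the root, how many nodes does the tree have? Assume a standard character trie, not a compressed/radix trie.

51

Trace insertions, counting only characters that open a new branch:
  "muotsyjif" → 9 new (m, u, o, t, s, y, j, i, f)
  "muoamjmxr" → prefix "muo" already present; 6 new (a, m, j, m, x, r)
  "muotsybk" → prefix "muotsy" already present; 2 new (b, k)
  "muotsyj" → prefix "muotsyj" already present; 0 new (none)
  "mubmovtg" → prefix "mu" already present; 6 new (b, m, o, v, t, g)
  "ezltgkmgk" → 9 new (e, z, l, t, g, k, m, g, k)
  "muotsxfcw" → prefix "muots" already present; 4 new (x, f, c, w)
  "ezlifzdlp" → prefix "ezl" already present; 6 new (i, f, z, d, l, p)
  "mubm" → prefix "mubm" already present; 0 new (none)
  "muotsygu" → prefix "muotsy" already present; 2 new (g, u)
  "ymeythb" → 7 new (y, m, e, y, t, h, b)
  "mubmo" → prefix "mubmo" already present; 0 new (none)
Total nodes = 9 + 6 + 2 + 0 + 6 + 9 + 4 + 6 + 0 + 2 + 7 + 0 = 51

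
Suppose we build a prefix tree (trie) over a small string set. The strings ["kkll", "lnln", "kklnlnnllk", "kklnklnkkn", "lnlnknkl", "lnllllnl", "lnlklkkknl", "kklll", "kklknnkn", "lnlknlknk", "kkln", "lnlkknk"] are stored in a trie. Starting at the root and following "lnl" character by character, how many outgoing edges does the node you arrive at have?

3

The children of the "lnl" node are the distinct next characters among strings starting with "lnl".
Characters that immediately follow "lnl" among the stored strings: {k, l, n}.
That node has 3 child edges.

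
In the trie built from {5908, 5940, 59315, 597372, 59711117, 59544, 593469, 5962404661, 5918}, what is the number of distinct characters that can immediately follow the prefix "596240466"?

Follow the path "596240466" to its node, then look at its outgoing edges.
Characters that immediately follow "596240466" among the stored strings: {1}.
That node has 1 child edge.

1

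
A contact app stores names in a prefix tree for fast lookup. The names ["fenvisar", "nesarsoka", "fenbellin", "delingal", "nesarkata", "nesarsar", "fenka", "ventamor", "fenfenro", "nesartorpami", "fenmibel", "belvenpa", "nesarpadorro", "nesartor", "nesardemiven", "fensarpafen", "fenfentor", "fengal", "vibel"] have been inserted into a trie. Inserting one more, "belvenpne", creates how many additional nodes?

2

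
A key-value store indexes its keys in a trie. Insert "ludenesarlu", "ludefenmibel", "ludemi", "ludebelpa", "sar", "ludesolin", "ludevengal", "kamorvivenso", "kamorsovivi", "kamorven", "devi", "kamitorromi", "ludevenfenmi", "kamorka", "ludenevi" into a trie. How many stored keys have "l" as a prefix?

8

Filter for entries beginning with "l":
Matches: "ludebelpa", "ludefenmibel", "ludemi", "ludenesarlu", "ludenevi", "ludesolin", "ludevenfenmi", "ludevengal"
Count: 8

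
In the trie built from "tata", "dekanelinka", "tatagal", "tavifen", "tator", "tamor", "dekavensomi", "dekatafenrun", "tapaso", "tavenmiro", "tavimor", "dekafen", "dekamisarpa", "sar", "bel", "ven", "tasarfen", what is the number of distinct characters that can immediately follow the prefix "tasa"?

1

The children of the "tasa" node are the distinct next characters among strings starting with "tasa".
Characters that immediately follow "tasa" among the stored strings: {r}.
That node has 1 child edge.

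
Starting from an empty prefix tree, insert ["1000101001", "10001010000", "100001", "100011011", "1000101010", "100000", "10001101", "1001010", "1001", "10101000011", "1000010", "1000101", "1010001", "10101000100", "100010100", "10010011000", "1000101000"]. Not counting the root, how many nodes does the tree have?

47

Insert word by word; a character creates a node only if that edge doesn't already exist:
  "1000101001" → 10 new (1, 0, 0, 0, 1, 0, 1, 0, 0, 1)
  "10001010000" → prefix "100010100" already present; 2 new (0, 0)
  "100001" → prefix "1000" already present; 2 new (0, 1)
  "100011011" → prefix "10001" already present; 4 new (1, 0, 1, 1)
  "1000101010" → prefix "10001010" already present; 2 new (1, 0)
  "100000" → prefix "10000" already present; 1 new (0)
  "10001101" → prefix "10001101" already present; 0 new (none)
  "1001010" → prefix "100" already present; 4 new (1, 0, 1, 0)
  "1001" → prefix "1001" already present; 0 new (none)
  "10101000011" → prefix "10" already present; 9 new (1, 0, 1, 0, 0, 0, 0, 1, 1)
  "1000010" → prefix "100001" already present; 1 new (0)
  "1000101" → prefix "1000101" already present; 0 new (none)
  "1010001" → prefix "1010" already present; 3 new (0, 0, 1)
  "10101000100" → prefix "10101000" already present; 3 new (1, 0, 0)
  "100010100" → prefix "100010100" already present; 0 new (none)
  "10010011000" → prefix "10010" already present; 6 new (0, 1, 1, 0, 0, 0)
  "1000101000" → prefix "1000101000" already present; 0 new (none)
Total nodes = 10 + 2 + 2 + 4 + 2 + 1 + 0 + 4 + 0 + 9 + 1 + 0 + 3 + 3 + 0 + 6 + 0 = 47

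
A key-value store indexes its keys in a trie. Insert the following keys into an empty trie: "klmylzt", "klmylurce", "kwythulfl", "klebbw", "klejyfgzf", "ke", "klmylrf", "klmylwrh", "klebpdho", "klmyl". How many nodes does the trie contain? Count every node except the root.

39

Trie structure (* marks end of a word):
(root)
└─ k
   ├─ e *
   ├─ l
   │  ├─ e
   │  │  ├─ b
   │  │  │  ├─ b
   │  │  │  │  └─ w *
   │  │  │  └─ p
   │  │  │     └─ d
   │  │  │        └─ h
   │  │  │           └─ o *
   │  │  └─ j
   │  │     └─ y
   │  │        └─ f
   │  │           └─ g
   │  │              └─ z
   │  │                 └─ f *
   │  └─ m
   │     └─ y
   │        └─ l *
   │           ├─ r
   │           │  └─ f *
   │           ├─ u
   │           │  └─ r
   │           │     └─ c
   │           │        └─ e *
   │           ├─ w
   │           │  └─ r
   │           │     └─ h *
   │           └─ z
   │              └─ t *
   └─ w
      └─ y
         └─ t
            └─ h
               └─ u
                  └─ l
                     └─ f
                        └─ l *
Counting every labelled node above: 39.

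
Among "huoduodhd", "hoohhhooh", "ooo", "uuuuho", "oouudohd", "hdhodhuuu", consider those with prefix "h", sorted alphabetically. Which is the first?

hdhodhuuu

Filter for "h…" and sort: "hdhodhuuu", "hoohhhooh", "huoduodhd"
Position 1: hdhodhuuu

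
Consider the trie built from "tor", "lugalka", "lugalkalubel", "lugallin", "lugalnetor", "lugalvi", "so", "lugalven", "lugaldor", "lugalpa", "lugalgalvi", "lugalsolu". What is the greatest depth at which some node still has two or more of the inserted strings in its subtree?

7

Equivalently: take the maximum, over all pairs, of their longest common prefix length.
e.g. "lugalka" and "lugalkalubel" share the prefix "lugalka" of length 7; no pair shares a longer one.
Longest shared-prefix length: 7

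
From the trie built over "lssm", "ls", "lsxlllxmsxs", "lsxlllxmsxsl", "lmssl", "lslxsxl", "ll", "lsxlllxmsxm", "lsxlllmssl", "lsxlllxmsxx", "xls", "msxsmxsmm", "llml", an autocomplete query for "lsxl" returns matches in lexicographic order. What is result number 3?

lsxlllxmsxs

Filter for "lsxl…" and sort: "lsxlllmssl", "lsxlllxmsxm", "lsxlllxmsxs", "lsxlllxmsxsl", "lsxlllxmsxx"
Position 3: lsxlllxmsxs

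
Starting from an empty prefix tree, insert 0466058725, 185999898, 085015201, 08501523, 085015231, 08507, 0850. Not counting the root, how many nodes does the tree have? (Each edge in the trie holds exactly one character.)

For each word, the new-node count is its length minus the longest prefix already in the trie:
  "0466058725" → 10 new (0, 4, 6, 6, 0, 5, 8, 7, 2, 5)
  "185999898" → 9 new (1, 8, 5, 9, 9, 9, 8, 9, 8)
  "085015201" → prefix "0" already present; 8 new (8, 5, 0, 1, 5, 2, 0, 1)
  "08501523" → prefix "0850152" already present; 1 new (3)
  "085015231" → prefix "08501523" already present; 1 new (1)
  "08507" → prefix "0850" already present; 1 new (7)
  "0850" → prefix "0850" already present; 0 new (none)
Total nodes = 10 + 9 + 8 + 1 + 1 + 1 + 0 = 30

30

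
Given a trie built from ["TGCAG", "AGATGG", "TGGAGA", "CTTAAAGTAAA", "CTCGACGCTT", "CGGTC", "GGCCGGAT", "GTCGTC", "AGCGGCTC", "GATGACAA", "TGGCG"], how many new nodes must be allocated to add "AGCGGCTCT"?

"AGCGGCTC" is already a path in the trie; the remaining "T" must be added.
So 9 − 8 = 1 new nodes.

1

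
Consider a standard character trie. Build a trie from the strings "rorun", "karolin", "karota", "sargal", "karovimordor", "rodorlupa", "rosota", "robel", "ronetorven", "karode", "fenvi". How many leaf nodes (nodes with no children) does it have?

11

A leaf is a node with no children — equivalently, the end of a word that is not a proper prefix of any other stored word.
Those words: "fenvi", "karode", "karolin", "karota", "karovimordor", "robel", "rodorlupa", "ronetorven", "rorun", "rosota", "sargal"
Leaf count: 11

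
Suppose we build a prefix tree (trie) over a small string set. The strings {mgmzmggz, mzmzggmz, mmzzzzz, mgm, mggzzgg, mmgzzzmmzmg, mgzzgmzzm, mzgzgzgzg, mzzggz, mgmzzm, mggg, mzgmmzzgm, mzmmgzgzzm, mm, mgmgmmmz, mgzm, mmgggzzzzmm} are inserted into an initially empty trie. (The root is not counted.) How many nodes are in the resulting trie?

83

Count nodes per top-level branch (shared prefixes stored once):
  'm'-branch (mggg, mggzzgg, mgm, mgmgmmmz, mgmzmggz, mgmzzm, mgzm, mgzzgmzzm, mm, mmgggzzzzmm, mmgzzzmmzmg, mmzzzzz, mzgmmzzgm, mzgzgzgzg, mzmmgzgzzm, mzmzggmz, mzzggz): 83 nodes
Sum: 83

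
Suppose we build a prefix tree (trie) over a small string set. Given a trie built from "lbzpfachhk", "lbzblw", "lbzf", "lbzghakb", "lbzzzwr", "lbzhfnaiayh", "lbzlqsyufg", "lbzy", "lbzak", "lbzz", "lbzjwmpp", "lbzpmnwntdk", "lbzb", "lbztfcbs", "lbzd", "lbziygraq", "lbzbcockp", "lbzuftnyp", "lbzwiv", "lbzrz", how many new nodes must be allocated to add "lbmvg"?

Walking "lbmvg" from the root, the first 2 characters ("lb") follow existing edges; "m" is the first miss.
So 5 − 2 = 3 new nodes.

3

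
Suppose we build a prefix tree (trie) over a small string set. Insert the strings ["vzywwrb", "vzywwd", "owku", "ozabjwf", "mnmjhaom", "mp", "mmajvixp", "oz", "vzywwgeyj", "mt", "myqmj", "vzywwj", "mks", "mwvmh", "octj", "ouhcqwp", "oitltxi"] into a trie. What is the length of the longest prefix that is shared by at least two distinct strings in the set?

Equivalently: take the maximum, over all pairs, of their longest common prefix length.
e.g. "vzywwd" and "vzywwgeyj" share the prefix "vzyww" of length 5; no pair shares a longer one.
Longest shared-prefix length: 5

5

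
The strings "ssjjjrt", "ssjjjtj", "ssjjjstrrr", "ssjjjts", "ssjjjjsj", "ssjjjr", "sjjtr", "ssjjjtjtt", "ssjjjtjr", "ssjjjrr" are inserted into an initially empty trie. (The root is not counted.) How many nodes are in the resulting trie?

For each word, the new-node count is its length minus the longest prefix already in the trie:
  "ssjjjrt" → 7 new (s, s, j, j, j, r, t)
  "ssjjjtj" → prefix "ssjjj" already present; 2 new (t, j)
  "ssjjjstrrr" → prefix "ssjjj" already present; 5 new (s, t, r, r, r)
  "ssjjjts" → prefix "ssjjjt" already present; 1 new (s)
  "ssjjjjsj" → prefix "ssjjj" already present; 3 new (j, s, j)
  "ssjjjr" → prefix "ssjjjr" already present; 0 new (none)
  "sjjtr" → prefix "s" already present; 4 new (j, j, t, r)
  "ssjjjtjtt" → prefix "ssjjjtj" already present; 2 new (t, t)
  "ssjjjtjr" → prefix "ssjjjtj" already present; 1 new (r)
  "ssjjjrr" → prefix "ssjjjr" already present; 1 new (r)
Total nodes = 7 + 2 + 5 + 1 + 3 + 0 + 4 + 2 + 1 + 1 = 26

26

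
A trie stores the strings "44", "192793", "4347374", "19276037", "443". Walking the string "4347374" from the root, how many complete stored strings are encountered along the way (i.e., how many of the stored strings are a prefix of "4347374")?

1

Check each prefix of "4347374" against the stored set — each match is an end-marker on the path.
Prefixes of the query that are stored words: "4347374"
Count: 1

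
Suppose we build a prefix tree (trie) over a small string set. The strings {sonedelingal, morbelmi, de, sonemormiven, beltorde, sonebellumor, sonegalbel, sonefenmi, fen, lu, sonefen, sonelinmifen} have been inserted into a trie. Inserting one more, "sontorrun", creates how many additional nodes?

The longest prefix of "sontorrun" already in the trie is "son" (length 3).
So 9 − 3 = 6 new nodes.

6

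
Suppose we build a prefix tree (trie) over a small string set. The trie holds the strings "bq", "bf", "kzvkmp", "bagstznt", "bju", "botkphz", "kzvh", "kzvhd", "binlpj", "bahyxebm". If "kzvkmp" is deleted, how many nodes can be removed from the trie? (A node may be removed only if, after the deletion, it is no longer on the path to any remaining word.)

3

After clearing the end-marker at "kzvkmp", prune upward until reaching a node still needed by another word.
The suffix "kmp" (3 nodes) is used only by "kzvkmp"; the node for "kzv" still has the child "h", so pruning stops there.
Nodes removed: 3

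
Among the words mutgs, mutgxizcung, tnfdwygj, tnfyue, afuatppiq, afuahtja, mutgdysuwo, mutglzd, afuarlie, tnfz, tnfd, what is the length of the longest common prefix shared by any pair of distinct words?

Look for the deepest trie node that still has at least two words in its subtree.
e.g. "afuahtja" and "afuarlie" share the prefix "afua" of length 4; no pair shares a longer one.
Longest shared-prefix length: 4

4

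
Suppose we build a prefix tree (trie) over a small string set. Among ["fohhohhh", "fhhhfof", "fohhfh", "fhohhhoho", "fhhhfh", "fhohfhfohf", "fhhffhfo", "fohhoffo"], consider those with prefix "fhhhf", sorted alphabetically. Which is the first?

fhhhfh

Filter for "fhhhf…" and sort: "fhhhfh", "fhhhfof"
The 1st is fhhhfh.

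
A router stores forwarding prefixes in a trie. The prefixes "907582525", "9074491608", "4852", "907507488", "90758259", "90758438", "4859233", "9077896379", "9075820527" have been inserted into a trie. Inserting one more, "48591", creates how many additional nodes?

Walking "48591" from the root, the first 4 characters ("4859") follow existing edges; "1" is the first miss.
New nodes needed: |"48591"| − 4 = 5 − 4 = 1.

1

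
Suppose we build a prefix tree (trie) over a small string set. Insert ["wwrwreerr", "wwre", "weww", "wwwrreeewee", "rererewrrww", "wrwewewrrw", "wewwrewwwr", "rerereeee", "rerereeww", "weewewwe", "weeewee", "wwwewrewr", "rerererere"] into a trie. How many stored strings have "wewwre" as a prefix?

1

Walk to "wewwre"; the words in its subtree are exactly those with that prefix.
Words under "wewwre": wewwrewwwr
Count: 1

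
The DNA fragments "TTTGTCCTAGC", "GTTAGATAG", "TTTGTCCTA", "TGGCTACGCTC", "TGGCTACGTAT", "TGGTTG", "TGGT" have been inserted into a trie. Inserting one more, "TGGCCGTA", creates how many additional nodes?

"TGGC" is already a path in the trie; the remaining "CGTA" must be added.
New nodes needed: |"TGGCCGTA"| − 4 = 8 − 4 = 4.

4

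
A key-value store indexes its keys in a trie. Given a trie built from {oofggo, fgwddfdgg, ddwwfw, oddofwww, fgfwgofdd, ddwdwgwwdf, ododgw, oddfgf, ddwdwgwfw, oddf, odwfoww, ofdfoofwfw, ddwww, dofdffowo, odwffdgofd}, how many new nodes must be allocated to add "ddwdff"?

"ddwd" is already a path in the trie; the remaining "ff" must be added.
Each of the 2 remaining characters creates one node.

2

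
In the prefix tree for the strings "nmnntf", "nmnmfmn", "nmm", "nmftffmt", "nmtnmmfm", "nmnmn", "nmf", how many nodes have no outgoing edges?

A leaf is a node with no children — equivalently, the end of a word that is not a proper prefix of any other stored word.
Those words: "nmftffmt", "nmm", "nmnmfmn", "nmnmn", "nmnntf", "nmtnmmfm"
Leaf count: 6

6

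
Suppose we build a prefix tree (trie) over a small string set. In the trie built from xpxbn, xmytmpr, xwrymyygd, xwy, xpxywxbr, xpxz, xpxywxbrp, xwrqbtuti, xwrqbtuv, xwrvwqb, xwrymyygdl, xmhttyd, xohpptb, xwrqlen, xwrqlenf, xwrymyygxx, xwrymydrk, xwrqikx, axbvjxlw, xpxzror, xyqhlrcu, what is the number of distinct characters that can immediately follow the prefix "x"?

5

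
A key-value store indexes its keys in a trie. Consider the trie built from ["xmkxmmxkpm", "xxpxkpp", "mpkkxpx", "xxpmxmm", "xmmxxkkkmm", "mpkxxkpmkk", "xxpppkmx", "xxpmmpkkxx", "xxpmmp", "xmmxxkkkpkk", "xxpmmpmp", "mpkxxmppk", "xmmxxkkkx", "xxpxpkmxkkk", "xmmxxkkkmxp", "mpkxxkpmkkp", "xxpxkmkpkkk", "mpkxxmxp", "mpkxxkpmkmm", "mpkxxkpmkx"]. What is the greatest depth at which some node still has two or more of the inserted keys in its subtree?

Equivalently: take the maximum, over all pairs, of their longest common prefix length.
"mpkxxkpmkk" and "mpkxxkpmkkp" agree on "mpkxxkpmkk" (10 characters) before diverging; nothing deeper is shared.
Longest shared-prefix length: 10

10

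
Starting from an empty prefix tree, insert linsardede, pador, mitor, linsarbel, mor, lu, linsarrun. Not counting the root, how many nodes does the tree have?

Count nodes per top-level branch (shared prefixes stored once):
  'l'-branch (linsarbel, linsardede, linsarrun, lu): 17 nodes
  'm'-branch (mitor, mor): 7 nodes
  'p'-branch (pador): 5 nodes
Sum: 29

29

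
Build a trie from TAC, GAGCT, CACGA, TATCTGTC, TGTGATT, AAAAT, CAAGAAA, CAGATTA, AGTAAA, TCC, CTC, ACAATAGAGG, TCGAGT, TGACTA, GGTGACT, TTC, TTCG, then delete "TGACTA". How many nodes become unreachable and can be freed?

4

Walk "TGACTA" from the leaf back toward the root, removing each node that no remaining word uses.
The suffix "ACTA" (4 nodes) is used only by "TGACTA"; the node for "TG" still has the child "T", so pruning stops there.
Nodes removed: 4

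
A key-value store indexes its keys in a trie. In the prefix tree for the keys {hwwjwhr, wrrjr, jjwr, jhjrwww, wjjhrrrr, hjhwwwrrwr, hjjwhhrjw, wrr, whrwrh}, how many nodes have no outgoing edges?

8

A leaf is a node with no children — equivalently, the end of a word that is not a proper prefix of any other stored word.
Those words: "hjhwwwrrwr", "hjjwhhrjw", "hwwjwhr", "jhjrwww", "jjwr", "whrwrh", "wjjhrrrr", "wrrjr"
Leaf count: 8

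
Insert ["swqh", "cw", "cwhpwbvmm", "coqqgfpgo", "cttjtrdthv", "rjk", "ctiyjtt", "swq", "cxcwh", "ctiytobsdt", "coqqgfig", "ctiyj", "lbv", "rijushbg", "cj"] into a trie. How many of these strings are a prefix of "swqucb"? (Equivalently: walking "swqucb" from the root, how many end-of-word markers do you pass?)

1

Traverse "swqucb" character by character; count nodes along the way that are marked as word ends.
Prefixes of the query that are stored words: "swq"
Count: 1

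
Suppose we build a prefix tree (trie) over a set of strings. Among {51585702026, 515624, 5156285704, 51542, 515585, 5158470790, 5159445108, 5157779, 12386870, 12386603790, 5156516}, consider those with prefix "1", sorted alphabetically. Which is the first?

12386603790

Words with prefix "1", in lexicographic order: "12386603790", "12386870"
The 1st is 12386603790.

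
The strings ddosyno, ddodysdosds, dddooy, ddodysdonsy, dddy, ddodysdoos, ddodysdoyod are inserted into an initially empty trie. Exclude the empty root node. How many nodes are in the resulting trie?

28

Count nodes per top-level branch (shared prefixes stored once):
  'd'-branch (dddooy, dddy, ddodysdonsy, ddodysdoos, ddodysdosds, ddodysdoyod, ddosyno): 28 nodes
Sum: 28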